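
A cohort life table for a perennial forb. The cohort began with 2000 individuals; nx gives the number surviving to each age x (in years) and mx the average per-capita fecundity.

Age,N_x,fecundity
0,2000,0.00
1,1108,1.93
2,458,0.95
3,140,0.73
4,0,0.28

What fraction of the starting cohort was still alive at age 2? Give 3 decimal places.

0.229

l_2 = n_2/n_0 = 458/2000 = 0.229 → 0.229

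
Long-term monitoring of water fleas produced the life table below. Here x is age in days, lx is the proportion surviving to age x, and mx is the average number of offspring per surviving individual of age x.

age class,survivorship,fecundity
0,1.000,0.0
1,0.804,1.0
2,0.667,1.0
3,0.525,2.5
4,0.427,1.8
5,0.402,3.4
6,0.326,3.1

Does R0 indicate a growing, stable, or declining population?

R0 = Σ lx·mx = 0 + 0.804 + 0.667 + 1.3125 + 0.7686 + 1.3668 + 1.0106 = 5.9295
R0 > 1, so the population is growing.

growing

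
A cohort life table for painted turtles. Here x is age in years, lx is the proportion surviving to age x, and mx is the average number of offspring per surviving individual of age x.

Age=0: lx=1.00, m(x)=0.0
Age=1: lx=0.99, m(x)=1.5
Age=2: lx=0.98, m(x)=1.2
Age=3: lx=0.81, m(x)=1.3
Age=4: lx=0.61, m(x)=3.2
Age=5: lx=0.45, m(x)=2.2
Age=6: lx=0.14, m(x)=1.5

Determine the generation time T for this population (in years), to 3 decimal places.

lx·mx: 0, 1.485, 1.176, 1.053, 1.952, 0.99, 0.21 → R0 = 6.866
x·lx·mx: 0, 1.485, 2.352, 3.159, 7.808, 4.95, 1.26 → Σ = 21.014
T = 21.014 / 6.866 = 3.060588… → 3.061

3.061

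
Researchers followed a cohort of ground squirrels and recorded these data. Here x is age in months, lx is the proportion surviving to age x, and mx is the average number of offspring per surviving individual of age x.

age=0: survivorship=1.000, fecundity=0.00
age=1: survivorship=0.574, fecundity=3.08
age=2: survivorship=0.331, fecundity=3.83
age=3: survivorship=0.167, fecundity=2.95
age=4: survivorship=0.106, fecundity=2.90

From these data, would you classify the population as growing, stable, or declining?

R0 = Σ lx·mx = 0 + 1.76792 + 1.26773 + 0.49265 + 0.3074 = 3.8357
R0 > 1, so the population is growing.

growing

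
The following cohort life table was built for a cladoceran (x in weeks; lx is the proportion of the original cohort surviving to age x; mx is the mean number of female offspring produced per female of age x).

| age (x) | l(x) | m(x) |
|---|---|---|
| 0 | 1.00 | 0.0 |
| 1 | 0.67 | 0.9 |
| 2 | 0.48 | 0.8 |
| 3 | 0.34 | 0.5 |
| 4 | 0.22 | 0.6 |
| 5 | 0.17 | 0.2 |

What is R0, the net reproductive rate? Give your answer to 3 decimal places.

lx·mx by age: 0, 0.603, 0.384, 0.17, 0.132, 0.034
R0 = Σ lx·mx = 1.323 → 1.323

1.323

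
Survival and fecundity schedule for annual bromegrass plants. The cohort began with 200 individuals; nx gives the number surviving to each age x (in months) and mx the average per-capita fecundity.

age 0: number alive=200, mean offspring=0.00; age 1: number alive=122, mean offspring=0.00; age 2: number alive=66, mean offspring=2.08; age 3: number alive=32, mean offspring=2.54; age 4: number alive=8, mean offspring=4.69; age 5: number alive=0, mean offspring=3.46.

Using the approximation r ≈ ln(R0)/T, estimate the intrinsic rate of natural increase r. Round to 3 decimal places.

lx = nx/n0 = nx/200: 1, 0.61, 0.33, 0.16, 0.04, 0
R0 = Σ lx·mx = 0 + 0 + 0.6864 + 0.4064 + 0.1876 + 0 = 1.2804
Σ x·lx·mx = 3.3424; T = 3.3424/1.2804 = 2.61043…
r ≈ ln(R0)/T = ln(1.2804)/2.61043… = 0.09469… → 0.095

0.095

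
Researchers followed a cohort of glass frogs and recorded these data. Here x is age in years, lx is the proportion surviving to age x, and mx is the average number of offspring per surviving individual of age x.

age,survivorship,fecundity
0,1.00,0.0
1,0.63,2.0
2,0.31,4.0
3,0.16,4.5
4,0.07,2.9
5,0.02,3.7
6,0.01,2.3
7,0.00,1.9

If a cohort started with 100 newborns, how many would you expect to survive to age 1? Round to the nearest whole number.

63

Expected survivors = N0 · l_1 = 100 × 0.63 = 63 → 63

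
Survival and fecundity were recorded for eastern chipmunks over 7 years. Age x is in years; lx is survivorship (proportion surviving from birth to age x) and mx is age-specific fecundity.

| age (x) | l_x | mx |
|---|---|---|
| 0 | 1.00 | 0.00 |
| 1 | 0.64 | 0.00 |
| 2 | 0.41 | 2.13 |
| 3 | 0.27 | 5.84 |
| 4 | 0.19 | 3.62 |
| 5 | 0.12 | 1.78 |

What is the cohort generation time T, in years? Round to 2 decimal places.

lx·mx: 0, 0, 0.8733, 1.5768, 0.6878, 0.2136 → R0 = 3.3515
x·lx·mx: 0, 0, 1.7466, 4.7304, 2.7512, 1.068 → Σ = 10.2962
T = 10.2962 / 3.3515 = 3.072117… → 3.07

3.07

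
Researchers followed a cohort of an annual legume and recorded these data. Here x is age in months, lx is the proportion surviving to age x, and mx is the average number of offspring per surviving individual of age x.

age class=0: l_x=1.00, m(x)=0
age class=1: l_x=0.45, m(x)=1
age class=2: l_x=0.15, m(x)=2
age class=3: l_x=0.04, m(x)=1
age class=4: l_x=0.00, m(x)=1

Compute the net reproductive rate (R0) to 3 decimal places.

0.790

lx·mx by age: 0, 0.45, 0.3, 0.04, 0
R0 = Σ lx·mx = 0.79 → 0.790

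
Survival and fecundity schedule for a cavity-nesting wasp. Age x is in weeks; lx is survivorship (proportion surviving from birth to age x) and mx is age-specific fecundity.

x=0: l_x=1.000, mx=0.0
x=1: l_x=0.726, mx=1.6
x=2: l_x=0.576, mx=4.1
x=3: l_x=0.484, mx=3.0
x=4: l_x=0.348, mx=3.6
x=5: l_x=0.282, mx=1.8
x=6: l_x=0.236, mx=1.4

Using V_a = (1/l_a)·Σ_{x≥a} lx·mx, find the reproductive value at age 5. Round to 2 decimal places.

2.97

lx·mx for x ≥ 5: 0.5076, 0.3304 → sum = 0.838
V_5 = 0.838 / l_5 = 0.838 / 0.282 = 2.971631… → 2.97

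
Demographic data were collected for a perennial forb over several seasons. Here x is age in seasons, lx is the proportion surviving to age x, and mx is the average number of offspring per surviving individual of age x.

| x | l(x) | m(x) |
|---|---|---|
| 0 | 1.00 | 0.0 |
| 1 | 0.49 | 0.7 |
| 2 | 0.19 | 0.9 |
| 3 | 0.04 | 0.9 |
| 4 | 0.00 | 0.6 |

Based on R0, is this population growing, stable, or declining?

R0 = Σ lx·mx = 0 + 0.343 + 0.171 + 0.036 + 0 = 0.55
R0 < 1, so the population is declining.

declining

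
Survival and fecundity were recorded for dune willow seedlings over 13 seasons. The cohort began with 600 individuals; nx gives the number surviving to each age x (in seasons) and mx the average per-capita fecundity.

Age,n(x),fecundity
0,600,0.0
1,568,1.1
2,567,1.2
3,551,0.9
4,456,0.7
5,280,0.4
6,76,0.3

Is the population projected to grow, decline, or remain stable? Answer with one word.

growing

lx = nx/n0 = nx/600: 1, 0.94667…, 0.945, 0.91833…, 0.76, 0.46667…, 0.12667…
R0 = Σ lx·mx = 0 + 1.041333… + 1.134 + 0.8265… + 0.532 + 0.186667… + 0.038… = 3.7585…
R0 > 1, so the population is growing.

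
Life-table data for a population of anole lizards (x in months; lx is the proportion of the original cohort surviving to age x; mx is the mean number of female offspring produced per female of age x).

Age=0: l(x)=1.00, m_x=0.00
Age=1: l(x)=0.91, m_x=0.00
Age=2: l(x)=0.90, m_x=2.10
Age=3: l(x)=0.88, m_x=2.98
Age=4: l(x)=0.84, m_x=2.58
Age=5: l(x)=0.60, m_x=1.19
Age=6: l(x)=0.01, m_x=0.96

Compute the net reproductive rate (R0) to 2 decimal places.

7.40

lx·mx by age: 0, 0, 1.89, 2.6224, 2.1672, 0.714, 0.0096
R0 = Σ lx·mx = 7.4032 → 7.40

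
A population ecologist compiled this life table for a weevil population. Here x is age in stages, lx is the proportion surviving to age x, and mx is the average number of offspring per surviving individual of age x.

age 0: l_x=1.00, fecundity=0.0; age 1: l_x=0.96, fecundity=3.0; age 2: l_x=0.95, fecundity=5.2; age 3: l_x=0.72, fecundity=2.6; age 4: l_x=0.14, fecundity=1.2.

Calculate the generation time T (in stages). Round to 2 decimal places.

lx·mx: 0, 2.88, 4.94, 1.872, 0.168 → R0 = 9.86
x·lx·mx: 0, 2.88, 9.88, 5.616, 0.672 → Σ = 19.048
T = 19.048 / 9.86 = 1.931846… → 1.93

1.93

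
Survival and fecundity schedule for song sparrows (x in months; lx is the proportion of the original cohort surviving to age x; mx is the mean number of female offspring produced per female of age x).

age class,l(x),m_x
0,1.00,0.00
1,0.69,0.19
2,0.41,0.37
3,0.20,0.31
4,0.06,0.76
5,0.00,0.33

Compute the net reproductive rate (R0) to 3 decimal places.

0.390

lx·mx by age: 0, 0.1311, 0.1517, 0.062, 0.0456, 0
R0 = Σ lx·mx = 0.3904 → 0.390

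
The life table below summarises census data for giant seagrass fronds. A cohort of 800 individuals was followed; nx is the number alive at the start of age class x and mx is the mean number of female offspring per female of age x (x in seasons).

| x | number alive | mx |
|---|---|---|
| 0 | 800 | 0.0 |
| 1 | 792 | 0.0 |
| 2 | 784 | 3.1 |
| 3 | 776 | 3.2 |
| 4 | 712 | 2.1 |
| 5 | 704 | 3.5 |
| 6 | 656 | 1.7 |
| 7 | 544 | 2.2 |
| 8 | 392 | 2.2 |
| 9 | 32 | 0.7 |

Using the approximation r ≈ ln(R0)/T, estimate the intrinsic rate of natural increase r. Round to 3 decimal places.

lx = nx/n0 = nx/800: 1, 0.99, 0.98, 0.97, 0.89, 0.88, 0.82, 0.68, 0.49, 0.04
R0 = Σ lx·mx = 0 + 0 + 3.038 + 3.104 + 1.869 + 3.08 + 1.394 + 1.496 + 1.078 + 0.028 = 15.087
Σ x·lx·mx = 65.976; T = 65.976/15.087 = 4.37304…
r ≈ ln(R0)/T = ln(15.087)/4.37304… = 0.62058… → 0.621

0.621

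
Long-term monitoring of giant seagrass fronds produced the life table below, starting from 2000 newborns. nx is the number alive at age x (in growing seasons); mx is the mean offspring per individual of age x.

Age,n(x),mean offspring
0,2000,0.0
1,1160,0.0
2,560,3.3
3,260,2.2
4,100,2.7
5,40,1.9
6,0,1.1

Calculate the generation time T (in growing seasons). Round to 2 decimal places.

2.48

lx = nx/n0 = nx/2000: 1, 0.58, 0.28, 0.13, 0.05, 0.02, 0
lx·mx: 0, 0, 0.924, 0.286, 0.135, 0.038, 0 → R0 = 1.383
x·lx·mx: 0, 0, 1.848, 0.858, 0.54, 0.19, 0 → Σ = 3.436
T = 3.436 / 1.383 = 2.484454… → 2.48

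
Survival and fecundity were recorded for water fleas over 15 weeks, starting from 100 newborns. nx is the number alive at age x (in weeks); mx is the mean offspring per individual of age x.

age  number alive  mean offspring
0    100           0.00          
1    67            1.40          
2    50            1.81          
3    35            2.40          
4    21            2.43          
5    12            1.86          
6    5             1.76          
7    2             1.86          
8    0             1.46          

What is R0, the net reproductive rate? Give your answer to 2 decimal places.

3.54

lx = nx/n0 = nx/100: 1, 0.67, 0.5, 0.35, 0.21, 0.12, 0.05, 0.02, 0
lx·mx by age: 0, 0.938, 0.905, 0.84, 0.5103, 0.2232, 0.088, 0.0372, 0
R0 = Σ lx·mx = 3.5417 → 3.54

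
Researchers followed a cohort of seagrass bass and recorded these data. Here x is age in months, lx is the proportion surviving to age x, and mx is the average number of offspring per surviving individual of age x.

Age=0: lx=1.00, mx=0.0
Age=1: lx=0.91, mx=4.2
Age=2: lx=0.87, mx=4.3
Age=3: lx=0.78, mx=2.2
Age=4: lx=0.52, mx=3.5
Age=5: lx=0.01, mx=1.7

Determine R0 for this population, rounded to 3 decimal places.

lx·mx by age: 0, 3.822, 3.741, 1.716, 1.82, 0.017
R0 = Σ lx·mx = 11.116 → 11.116

11.116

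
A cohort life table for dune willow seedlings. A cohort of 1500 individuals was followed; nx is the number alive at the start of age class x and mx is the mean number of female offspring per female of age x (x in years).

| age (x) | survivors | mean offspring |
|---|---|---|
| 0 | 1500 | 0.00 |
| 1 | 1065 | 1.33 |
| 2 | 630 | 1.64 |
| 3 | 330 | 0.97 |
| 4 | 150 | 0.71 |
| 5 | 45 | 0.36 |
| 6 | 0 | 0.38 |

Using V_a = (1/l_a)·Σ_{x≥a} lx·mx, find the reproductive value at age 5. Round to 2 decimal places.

lx = nx/n0 = nx/1500: 1, 0.71, 0.42, 0.22, 0.1, 0.03, 0
lx·mx for x ≥ 5: 0.0108, 0 → sum = 0.0108
V_5 = 0.0108 / l_5 = 0.0108 / 0.03 = 0.36 → 0.36

0.36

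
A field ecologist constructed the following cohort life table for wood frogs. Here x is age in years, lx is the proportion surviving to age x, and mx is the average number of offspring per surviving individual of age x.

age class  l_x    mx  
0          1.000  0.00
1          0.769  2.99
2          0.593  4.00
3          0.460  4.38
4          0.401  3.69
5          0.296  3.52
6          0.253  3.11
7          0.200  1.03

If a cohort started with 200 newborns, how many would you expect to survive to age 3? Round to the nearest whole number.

Expected survivors = N0 · l_3 = 200 × 0.460 = 92 → 92

92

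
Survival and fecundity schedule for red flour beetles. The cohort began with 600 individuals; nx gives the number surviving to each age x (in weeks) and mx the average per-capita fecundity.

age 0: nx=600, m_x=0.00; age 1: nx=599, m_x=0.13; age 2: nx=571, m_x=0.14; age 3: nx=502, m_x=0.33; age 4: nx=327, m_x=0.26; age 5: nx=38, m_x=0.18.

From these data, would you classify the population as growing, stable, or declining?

lx = nx/n0 = nx/600: 1, 0.99833…, 0.95167…, 0.83667…, 0.545, 0.06333…
R0 = Σ lx·mx = 0 + 0.129783… + 0.133233… + 0.2761… + 0.1417 + 0.0114… = 0.692217…
R0 < 1, so the population is declining.

declining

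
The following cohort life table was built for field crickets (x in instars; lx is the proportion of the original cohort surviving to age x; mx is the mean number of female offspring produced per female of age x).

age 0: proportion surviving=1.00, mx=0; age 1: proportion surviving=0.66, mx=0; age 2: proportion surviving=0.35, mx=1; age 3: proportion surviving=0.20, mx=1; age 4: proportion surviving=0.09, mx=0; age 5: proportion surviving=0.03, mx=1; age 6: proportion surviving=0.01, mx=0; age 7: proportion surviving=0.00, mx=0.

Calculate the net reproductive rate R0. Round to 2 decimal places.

lx·mx by age: 0, 0, 0.35, 0.2, 0, 0.03, 0, 0
R0 = Σ lx·mx = 0.58 → 0.58

0.58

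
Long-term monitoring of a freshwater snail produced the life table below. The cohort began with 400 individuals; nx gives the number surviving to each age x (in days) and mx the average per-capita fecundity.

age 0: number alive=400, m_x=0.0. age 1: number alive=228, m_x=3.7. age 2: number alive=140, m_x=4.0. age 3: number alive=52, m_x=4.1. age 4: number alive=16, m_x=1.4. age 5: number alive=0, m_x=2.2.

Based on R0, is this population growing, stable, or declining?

growing

lx = nx/n0 = nx/400: 1, 0.57, 0.35, 0.13, 0.04, 0
R0 = Σ lx·mx = 0 + 2.109 + 1.4 + 0.533 + 0.056 + 0 = 4.098
R0 > 1, so the population is growing.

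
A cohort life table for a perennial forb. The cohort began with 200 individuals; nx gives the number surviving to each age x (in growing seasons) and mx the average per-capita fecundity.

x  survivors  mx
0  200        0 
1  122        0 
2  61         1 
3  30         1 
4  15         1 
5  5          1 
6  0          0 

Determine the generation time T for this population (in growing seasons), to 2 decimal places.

2.68

lx = nx/n0 = nx/200: 1, 0.61, 0.305, 0.15, 0.075, 0.025, 0
lx·mx: 0, 0, 0.305, 0.15, 0.075, 0.025, 0 → R0 = 0.555
x·lx·mx: 0, 0, 0.61, 0.45, 0.3, 0.125, 0 → Σ = 1.485
T = 1.485 / 0.555 = 2.675676… → 2.68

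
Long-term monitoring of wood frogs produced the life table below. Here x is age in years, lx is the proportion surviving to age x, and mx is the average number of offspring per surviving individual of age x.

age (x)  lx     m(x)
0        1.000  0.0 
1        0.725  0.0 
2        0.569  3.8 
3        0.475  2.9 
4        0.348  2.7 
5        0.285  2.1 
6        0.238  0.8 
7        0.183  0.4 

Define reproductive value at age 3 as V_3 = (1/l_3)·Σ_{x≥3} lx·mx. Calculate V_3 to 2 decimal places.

lx·mx for x ≥ 3: 1.3775, 0.9396, 0.5985, 0.1904, 0.0732 → sum = 3.1792
V_3 = 3.1792 / l_3 = 3.1792 / 0.475 = 6.693053… → 6.69

6.69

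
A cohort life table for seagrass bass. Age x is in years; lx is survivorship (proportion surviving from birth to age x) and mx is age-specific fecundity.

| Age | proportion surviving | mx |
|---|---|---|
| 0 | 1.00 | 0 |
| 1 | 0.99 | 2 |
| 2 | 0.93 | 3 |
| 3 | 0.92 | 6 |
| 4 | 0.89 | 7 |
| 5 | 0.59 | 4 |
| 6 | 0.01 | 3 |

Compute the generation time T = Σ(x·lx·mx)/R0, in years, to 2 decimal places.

lx·mx: 0, 1.98, 2.79, 5.52, 6.23, 2.36, 0.03 → R0 = 18.91
x·lx·mx: 0, 1.98, 5.58, 16.56, 24.92, 11.8, 0.18 → Σ = 61.02
T = 61.02 / 18.91 = 3.226864… → 3.23

3.23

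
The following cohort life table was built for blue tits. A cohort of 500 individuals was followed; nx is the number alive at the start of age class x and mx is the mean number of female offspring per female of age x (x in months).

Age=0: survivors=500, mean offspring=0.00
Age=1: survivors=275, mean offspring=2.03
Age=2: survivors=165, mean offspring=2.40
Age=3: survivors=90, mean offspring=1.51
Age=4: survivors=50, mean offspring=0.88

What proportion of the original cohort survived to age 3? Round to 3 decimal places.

0.180

l_3 = n_3/n_0 = 90/500 = 0.18 → 0.180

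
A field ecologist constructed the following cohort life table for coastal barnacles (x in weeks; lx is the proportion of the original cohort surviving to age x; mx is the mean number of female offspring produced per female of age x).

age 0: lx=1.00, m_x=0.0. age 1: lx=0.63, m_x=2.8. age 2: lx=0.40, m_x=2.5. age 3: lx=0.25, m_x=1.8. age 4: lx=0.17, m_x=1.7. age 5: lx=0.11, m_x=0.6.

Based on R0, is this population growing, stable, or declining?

R0 = Σ lx·mx = 0 + 1.764 + 1 + 0.45 + 0.289 + 0.066 = 3.569
R0 > 1, so the population is growing.

growing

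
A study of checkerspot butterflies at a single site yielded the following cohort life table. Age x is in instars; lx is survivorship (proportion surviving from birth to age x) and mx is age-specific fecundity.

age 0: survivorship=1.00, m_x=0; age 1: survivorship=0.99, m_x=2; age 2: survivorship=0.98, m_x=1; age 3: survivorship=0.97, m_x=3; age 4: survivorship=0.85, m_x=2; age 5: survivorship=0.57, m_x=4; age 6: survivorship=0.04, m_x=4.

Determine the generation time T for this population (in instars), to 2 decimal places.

3.18

lx·mx: 0, 1.98, 0.98, 2.91, 1.7, 2.28, 0.16 → R0 = 10.01
x·lx·mx: 0, 1.98, 1.96, 8.73, 6.8, 11.4, 0.96 → Σ = 31.83
T = 31.83 / 10.01 = 3.17982… → 3.18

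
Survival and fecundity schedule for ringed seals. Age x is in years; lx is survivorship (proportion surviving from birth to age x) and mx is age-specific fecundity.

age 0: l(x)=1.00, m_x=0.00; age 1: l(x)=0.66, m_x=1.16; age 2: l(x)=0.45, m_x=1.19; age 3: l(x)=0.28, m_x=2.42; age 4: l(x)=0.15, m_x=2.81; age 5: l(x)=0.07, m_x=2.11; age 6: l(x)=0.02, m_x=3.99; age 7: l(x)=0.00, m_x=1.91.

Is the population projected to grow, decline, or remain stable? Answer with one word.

R0 = Σ lx·mx = 0 + 0.7656 + 0.5355 + 0.6776 + 0.4215 + 0.1477 + 0.0798 + 0 = 2.6277
R0 > 1, so the population is growing.

growing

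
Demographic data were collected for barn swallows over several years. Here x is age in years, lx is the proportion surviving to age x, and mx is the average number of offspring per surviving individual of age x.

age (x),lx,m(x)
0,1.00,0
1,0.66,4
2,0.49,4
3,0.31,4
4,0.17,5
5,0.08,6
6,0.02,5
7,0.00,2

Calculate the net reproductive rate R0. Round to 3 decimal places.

lx·mx by age: 0, 2.64, 1.96, 1.24, 0.85, 0.48, 0.1, 0
R0 = Σ lx·mx = 7.27 → 7.270

7.270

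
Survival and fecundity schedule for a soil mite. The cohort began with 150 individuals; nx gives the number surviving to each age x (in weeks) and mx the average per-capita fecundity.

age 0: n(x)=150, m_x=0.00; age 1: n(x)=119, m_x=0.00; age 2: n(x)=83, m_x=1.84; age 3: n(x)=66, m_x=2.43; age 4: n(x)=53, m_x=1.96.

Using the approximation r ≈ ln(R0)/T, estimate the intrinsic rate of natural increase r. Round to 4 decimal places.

0.3546

lx = nx/n0 = nx/150: 1, 0.79333…, 0.55333…, 0.44, 0.35333…
R0 = Σ lx·mx = 0 + 0 + 1.01813… + 1.0692 + 0.69253… = 2.779867…
Σ x·lx·mx = 8.014…; T = 8.014…/2.779867… = 2.88287…
r ≈ ln(R0)/T = ln(2.779867…)/2.88287… = 0.354647… → 0.3546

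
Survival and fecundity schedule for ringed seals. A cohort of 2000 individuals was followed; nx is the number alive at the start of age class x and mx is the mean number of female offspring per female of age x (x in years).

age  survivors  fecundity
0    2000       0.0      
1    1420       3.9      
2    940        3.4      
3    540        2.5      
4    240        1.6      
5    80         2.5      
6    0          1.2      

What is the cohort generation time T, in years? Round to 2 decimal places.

1.74

lx = nx/n0 = nx/2000: 1, 0.71, 0.47, 0.27, 0.12, 0.04, 0
lx·mx: 0, 2.769, 1.598, 0.675, 0.192, 0.1, 0 → R0 = 5.334
x·lx·mx: 0, 2.769, 3.196, 2.025, 0.768, 0.5, 0 → Σ = 9.258
T = 9.258 / 5.334 = 1.735658… → 1.74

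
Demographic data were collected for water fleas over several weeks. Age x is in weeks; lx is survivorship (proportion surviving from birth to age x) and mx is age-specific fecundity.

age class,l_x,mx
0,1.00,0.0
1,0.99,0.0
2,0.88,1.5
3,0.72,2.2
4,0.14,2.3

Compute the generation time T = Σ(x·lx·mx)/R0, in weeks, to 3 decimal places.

lx·mx: 0, 0, 1.32, 1.584, 0.322 → R0 = 3.226
x·lx·mx: 0, 0, 2.64, 4.752, 1.288 → Σ = 8.68
T = 8.68 / 3.226 = 2.690639… → 2.691

2.691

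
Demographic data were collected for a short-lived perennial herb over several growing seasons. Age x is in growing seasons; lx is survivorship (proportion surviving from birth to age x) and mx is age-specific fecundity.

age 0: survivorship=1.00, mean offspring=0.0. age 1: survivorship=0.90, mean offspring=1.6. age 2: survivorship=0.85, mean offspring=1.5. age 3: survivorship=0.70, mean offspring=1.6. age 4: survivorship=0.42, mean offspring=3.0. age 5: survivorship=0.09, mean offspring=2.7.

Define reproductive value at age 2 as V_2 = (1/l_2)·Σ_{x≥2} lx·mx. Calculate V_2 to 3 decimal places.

lx·mx for x ≥ 2: 1.275, 1.12, 1.26, 0.243 → sum = 3.898
V_2 = 3.898 / l_2 = 3.898 / 0.85 = 4.585882… → 4.586

4.586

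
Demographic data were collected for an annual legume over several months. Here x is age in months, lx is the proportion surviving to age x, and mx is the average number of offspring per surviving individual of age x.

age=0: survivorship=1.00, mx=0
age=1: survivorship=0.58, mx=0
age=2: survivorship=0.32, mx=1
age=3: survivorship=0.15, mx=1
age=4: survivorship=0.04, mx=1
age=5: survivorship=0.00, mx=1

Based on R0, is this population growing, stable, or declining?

declining

R0 = Σ lx·mx = 0 + 0 + 0.32 + 0.15 + 0.04 + 0 = 0.51
R0 < 1, so the population is declining.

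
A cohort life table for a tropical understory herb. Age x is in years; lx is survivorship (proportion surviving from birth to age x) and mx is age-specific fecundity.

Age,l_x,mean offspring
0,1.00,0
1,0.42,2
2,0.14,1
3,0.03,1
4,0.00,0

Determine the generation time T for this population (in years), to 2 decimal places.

1.20

lx·mx: 0, 0.84, 0.14, 0.03, 0 → R0 = 1.01
x·lx·mx: 0, 0.84, 0.28, 0.09, 0 → Σ = 1.21
T = 1.21 / 1.01 = 1.19802… → 1.20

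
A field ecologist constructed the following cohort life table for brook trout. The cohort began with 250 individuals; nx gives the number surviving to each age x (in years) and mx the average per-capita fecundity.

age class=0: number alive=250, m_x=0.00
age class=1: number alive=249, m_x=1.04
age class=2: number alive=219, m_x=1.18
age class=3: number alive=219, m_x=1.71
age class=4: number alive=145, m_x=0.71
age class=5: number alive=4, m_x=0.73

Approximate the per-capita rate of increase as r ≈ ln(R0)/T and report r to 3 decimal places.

lx = nx/n0 = nx/250: 1, 0.996, 0.876, 0.876, 0.58, 0.016
R0 = Σ lx·mx = 0 + 1.03584 + 1.03368 + 1.49796 + 0.4118 + 0.01168 = 3.99096
Σ x·lx·mx = 9.30268; T = 9.30268/3.99096 = 2.33094…
r ≈ ln(R0)/T = ln(3.99096)/2.33094… = 0.59377… → 0.594

0.594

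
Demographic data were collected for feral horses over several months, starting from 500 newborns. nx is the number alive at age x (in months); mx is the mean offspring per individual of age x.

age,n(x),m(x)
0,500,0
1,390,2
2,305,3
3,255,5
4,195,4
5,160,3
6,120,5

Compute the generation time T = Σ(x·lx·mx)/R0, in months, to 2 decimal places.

3.22

lx = nx/n0 = nx/500: 1, 0.78, 0.61, 0.51, 0.39, 0.32, 0.24
lx·mx: 0, 1.56, 1.83, 2.55, 1.56, 0.96, 1.2 → R0 = 9.66
x·lx·mx: 0, 1.56, 3.66, 7.65, 6.24, 4.8, 7.2 → Σ = 31.11
T = 31.11 / 9.66 = 3.220497… → 3.22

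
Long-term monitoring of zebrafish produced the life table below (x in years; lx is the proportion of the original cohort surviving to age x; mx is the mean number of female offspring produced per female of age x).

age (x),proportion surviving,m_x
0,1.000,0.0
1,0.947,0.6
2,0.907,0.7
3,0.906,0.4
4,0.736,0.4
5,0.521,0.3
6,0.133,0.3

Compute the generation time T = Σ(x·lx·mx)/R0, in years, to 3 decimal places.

2.492

lx·mx: 0, 0.5682, 0.6349, 0.3624, 0.2944, 0.1563, 0.0399 → R0 = 2.0561
x·lx·mx: 0, 0.5682, 1.2698, 1.0872, 1.1776, 0.7815, 0.2394 → Σ = 5.1237
T = 5.1237 / 2.0561 = 2.491951… → 2.492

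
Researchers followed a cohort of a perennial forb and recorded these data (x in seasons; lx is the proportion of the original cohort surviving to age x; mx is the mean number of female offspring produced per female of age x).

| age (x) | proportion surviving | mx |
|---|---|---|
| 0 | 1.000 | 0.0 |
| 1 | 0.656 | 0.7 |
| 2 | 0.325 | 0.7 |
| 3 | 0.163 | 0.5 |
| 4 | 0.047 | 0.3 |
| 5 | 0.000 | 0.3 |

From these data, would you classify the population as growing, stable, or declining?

R0 = Σ lx·mx = 0 + 0.4592 + 0.2275 + 0.0815 + 0.0141 + 0 = 0.7823
R0 < 1, so the population is declining.

declining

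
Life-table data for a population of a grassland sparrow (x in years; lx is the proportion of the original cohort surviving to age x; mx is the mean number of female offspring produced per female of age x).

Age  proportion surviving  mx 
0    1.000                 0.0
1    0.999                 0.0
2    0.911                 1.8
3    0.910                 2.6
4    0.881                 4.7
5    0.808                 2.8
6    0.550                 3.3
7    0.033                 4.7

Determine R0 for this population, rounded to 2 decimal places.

12.38

lx·mx by age: 0, 0, 1.6398, 2.366, 4.1407, 2.2624, 1.815, 0.1551
R0 = Σ lx·mx = 12.379 → 12.38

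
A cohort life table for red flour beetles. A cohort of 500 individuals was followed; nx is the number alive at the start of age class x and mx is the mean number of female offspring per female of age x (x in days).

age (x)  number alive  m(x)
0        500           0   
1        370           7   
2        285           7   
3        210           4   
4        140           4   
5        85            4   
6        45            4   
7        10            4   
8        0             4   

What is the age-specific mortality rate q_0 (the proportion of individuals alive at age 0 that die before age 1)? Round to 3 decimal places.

lx = nx/n0 = nx/500: 1, 0.74, 0.57, 0.42, 0.28, 0.17, 0.09, 0.02, 0
q_0 = (l_0 − l_1) / l_0 = (1 − 0.74) / 1
     = 0.26 / 1 = 0.26 → 0.260

0.260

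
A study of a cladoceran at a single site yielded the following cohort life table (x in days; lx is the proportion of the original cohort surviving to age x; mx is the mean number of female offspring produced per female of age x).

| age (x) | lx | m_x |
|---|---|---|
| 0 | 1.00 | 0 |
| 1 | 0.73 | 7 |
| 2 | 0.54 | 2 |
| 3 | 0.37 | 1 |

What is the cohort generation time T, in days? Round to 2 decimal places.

1.28

lx·mx: 0, 5.11, 1.08, 0.37 → R0 = 6.56
x·lx·mx: 0, 5.11, 2.16, 1.11 → Σ = 8.38
T = 8.38 / 6.56 = 1.277439… → 1.28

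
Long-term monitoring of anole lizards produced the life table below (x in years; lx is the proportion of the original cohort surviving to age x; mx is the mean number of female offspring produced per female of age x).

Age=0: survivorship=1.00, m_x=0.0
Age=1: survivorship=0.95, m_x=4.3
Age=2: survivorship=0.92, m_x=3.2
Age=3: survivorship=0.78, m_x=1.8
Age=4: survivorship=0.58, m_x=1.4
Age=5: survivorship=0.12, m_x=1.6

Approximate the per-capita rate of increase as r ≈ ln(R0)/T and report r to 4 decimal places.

R0 = Σ lx·mx = 0 + 4.085 + 2.944 + 1.404 + 0.812 + 0.192 = 9.437
Σ x·lx·mx = 18.393; T = 18.393/9.437 = 1.94903…
r ≈ ln(R0)/T = ln(9.437)/1.94903… = 1.151669… → 1.1517

1.1517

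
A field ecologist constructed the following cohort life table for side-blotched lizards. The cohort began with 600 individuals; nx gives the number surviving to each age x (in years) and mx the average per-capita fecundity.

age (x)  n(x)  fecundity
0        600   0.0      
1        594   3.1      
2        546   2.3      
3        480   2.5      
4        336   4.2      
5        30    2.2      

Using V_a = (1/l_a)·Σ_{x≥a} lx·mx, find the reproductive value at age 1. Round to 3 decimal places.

9.721

lx = nx/n0 = nx/600: 1, 0.99, 0.91, 0.8, 0.56, 0.05
lx·mx for x ≥ 1: 3.069, 2.093, 2, 2.352, 0.11 → sum = 9.624
V_1 = 9.624 / l_1 = 9.624 / 0.99 = 9.721212… → 9.721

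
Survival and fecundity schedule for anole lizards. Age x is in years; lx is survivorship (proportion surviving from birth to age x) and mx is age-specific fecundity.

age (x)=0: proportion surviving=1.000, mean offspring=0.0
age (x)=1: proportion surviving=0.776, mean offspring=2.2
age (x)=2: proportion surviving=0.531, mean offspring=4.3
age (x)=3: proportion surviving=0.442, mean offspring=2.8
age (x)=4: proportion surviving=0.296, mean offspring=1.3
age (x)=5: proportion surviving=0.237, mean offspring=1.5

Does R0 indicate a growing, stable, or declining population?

growing

R0 = Σ lx·mx = 0 + 1.7072 + 2.2833 + 1.2376 + 0.3848 + 0.3555 = 5.9684
R0 > 1, so the population is growing.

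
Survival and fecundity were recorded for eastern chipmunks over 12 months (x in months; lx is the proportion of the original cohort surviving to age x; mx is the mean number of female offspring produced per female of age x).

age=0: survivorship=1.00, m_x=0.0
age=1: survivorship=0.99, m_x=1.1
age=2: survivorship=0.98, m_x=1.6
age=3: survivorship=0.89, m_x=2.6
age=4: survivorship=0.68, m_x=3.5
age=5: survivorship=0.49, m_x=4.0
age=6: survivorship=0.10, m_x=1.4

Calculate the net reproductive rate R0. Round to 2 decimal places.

9.45

lx·mx by age: 0, 1.089, 1.568, 2.314, 2.38, 1.96, 0.14
R0 = Σ lx·mx = 9.451 → 9.45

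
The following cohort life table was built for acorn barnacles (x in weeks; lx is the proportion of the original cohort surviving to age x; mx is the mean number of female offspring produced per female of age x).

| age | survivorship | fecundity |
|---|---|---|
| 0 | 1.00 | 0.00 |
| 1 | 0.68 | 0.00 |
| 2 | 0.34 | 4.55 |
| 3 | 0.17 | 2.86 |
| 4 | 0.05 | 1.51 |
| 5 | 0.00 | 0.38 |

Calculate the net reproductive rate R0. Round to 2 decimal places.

2.11

lx·mx by age: 0, 0, 1.547, 0.4862, 0.0755, 0
R0 = Σ lx·mx = 2.1087 → 2.11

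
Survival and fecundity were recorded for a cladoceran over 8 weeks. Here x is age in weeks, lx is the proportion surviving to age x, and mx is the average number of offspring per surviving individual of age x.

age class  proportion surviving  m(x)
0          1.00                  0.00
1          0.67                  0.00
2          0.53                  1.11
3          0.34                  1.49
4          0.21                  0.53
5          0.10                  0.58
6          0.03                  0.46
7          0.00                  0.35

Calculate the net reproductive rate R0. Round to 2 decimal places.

1.28

lx·mx by age: 0, 0, 0.5883, 0.5066, 0.1113, 0.058, 0.0138, 0
R0 = Σ lx·mx = 1.278 → 1.28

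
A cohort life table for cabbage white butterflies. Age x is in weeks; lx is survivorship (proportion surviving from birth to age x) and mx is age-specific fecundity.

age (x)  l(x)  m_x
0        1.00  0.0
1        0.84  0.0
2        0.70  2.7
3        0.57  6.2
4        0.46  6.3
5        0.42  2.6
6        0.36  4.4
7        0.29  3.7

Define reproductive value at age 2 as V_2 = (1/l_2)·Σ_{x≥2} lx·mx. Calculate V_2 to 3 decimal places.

17.244

lx·mx for x ≥ 2: 1.89, 3.534, 2.898, 1.092, 1.584, 1.073 → sum = 12.071
V_2 = 12.071 / l_2 = 12.071 / 0.7 = 17.244286… → 17.244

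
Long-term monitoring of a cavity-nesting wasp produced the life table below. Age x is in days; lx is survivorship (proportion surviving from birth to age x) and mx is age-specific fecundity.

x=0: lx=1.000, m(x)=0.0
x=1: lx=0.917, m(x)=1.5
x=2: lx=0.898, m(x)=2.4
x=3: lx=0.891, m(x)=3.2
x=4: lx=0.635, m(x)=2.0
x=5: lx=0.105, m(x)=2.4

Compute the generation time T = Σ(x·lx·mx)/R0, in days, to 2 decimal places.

2.60

lx·mx: 0, 1.3755, 2.1552, 2.8512, 1.27, 0.252 → R0 = 7.9039
x·lx·mx: 0, 1.3755, 4.3104, 8.5536, 5.08, 1.26 → Σ = 20.5795
T = 20.5795 / 7.9039 = 2.603715… → 2.60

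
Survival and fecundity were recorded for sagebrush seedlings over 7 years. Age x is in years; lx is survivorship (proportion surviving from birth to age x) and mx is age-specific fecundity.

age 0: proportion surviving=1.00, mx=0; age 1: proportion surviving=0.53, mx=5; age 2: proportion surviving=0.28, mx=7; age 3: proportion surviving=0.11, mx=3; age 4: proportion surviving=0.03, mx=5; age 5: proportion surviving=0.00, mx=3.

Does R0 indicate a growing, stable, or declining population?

growing

R0 = Σ lx·mx = 0 + 2.65 + 1.96 + 0.33 + 0.15 + 0 = 5.09
R0 > 1, so the population is growing.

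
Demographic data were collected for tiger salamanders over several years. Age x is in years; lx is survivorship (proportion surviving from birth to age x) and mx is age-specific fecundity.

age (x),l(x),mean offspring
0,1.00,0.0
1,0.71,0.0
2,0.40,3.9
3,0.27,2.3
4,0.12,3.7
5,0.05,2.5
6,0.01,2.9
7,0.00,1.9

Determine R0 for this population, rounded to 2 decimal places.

2.78

lx·mx by age: 0, 0, 1.56, 0.621, 0.444, 0.125, 0.029, 0
R0 = Σ lx·mx = 2.779 → 2.78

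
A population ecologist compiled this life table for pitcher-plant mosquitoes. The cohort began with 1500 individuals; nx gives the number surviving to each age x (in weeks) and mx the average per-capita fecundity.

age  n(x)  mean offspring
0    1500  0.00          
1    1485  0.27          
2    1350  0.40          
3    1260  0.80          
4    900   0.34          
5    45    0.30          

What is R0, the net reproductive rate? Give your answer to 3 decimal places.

1.512

lx = nx/n0 = nx/1500: 1, 0.99, 0.9, 0.84, 0.6, 0.03
lx·mx by age: 0, 0.2673, 0.36, 0.672, 0.204, 0.009
R0 = Σ lx·mx = 1.5123 → 1.512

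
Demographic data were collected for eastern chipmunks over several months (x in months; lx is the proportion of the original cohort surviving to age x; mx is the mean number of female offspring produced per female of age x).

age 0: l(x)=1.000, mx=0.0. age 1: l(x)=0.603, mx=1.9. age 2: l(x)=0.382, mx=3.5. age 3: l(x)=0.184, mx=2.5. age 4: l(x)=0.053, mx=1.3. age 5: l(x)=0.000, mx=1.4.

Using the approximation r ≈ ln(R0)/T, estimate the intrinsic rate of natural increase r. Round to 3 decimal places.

0.606

R0 = Σ lx·mx = 0 + 1.1457 + 1.337 + 0.46 + 0.0689 + 0 = 3.0116
Σ x·lx·mx = 5.4753; T = 5.4753/3.0116 = 1.81807…
r ≈ ln(R0)/T = ln(3.0116)/1.81807… = 0.6064… → 0.606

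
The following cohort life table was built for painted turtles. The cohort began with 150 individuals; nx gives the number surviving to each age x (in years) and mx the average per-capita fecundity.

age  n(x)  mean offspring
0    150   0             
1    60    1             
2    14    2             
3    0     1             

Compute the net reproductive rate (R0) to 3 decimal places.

0.587

lx = nx/n0 = nx/150: 1, 0.4, 0.09333…, 0
lx·mx by age: 0, 0.4, 0.186667…, 0
R0 = Σ lx·mx = 0.586667… → 0.587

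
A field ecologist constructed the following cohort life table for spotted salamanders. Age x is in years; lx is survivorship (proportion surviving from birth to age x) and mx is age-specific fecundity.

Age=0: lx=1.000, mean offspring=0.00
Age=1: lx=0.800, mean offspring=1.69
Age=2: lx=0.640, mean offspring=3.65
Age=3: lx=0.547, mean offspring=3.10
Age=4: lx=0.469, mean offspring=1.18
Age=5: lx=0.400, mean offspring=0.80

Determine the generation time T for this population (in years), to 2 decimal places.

lx·mx: 0, 1.352, 2.336, 1.6957, 0.55342, 0.32 → R0 = 6.25712
x·lx·mx: 0, 1.352, 4.672, 5.0871, 2.21368, 1.6 → Σ = 14.92478
T = 14.92478 / 6.25712 = 2.385248… → 2.39

2.39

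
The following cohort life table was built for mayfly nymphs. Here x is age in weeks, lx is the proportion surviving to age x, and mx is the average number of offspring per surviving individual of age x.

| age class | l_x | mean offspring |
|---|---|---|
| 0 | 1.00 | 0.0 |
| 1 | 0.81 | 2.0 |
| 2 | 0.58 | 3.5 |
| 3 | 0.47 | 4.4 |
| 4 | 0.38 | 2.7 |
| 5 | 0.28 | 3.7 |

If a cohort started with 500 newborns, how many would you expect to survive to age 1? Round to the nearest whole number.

405

Expected survivors = N0 · l_1 = 500 × 0.81 = 405 → 405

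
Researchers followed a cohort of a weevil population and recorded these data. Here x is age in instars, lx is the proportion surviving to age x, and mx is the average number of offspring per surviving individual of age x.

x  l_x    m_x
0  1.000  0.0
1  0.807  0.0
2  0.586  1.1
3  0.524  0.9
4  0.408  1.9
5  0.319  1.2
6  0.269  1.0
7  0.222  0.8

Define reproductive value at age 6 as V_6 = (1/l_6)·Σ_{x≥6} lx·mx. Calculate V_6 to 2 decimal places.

lx·mx for x ≥ 6: 0.269, 0.1776 → sum = 0.4466
V_6 = 0.4466 / l_6 = 0.4466 / 0.269 = 1.660223… → 1.66

1.66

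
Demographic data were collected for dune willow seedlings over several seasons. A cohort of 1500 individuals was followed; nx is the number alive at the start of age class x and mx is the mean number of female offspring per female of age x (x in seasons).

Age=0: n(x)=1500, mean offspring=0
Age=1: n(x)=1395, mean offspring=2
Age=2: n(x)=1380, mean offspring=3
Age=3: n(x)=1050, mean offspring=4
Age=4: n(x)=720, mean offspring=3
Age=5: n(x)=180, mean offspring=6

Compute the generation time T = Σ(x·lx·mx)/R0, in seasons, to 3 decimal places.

lx = nx/n0 = nx/1500: 1, 0.93, 0.92, 0.7, 0.48, 0.12
lx·mx: 0, 1.86, 2.76, 2.8, 1.44, 0.72 → R0 = 9.58
x·lx·mx: 0, 1.86, 5.52, 8.4, 5.76, 3.6 → Σ = 25.14
T = 25.14 / 9.58 = 2.624217… → 2.624

2.624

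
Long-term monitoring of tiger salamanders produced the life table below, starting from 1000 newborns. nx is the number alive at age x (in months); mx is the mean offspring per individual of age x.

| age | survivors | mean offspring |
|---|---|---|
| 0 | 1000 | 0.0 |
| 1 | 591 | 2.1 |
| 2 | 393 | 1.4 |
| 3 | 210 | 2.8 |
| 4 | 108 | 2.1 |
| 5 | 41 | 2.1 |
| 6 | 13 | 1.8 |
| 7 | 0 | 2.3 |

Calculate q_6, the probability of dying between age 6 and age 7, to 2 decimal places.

lx = nx/n0 = nx/1000: 1, 0.591, 0.393, 0.21, 0.108, 0.041, 0.013, 0
q_6 = (l_6 − l_7) / l_6 = (0.013 − 0) / 0.013
     = 0.013 / 0.013 = 1 → 1.00

1.00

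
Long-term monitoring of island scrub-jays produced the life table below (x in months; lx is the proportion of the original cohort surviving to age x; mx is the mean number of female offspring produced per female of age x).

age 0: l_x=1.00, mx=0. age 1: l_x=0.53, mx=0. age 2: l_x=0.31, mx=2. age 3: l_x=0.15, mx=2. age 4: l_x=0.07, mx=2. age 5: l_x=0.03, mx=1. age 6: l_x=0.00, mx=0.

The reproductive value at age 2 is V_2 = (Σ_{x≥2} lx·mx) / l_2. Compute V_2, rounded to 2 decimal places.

3.52

lx·mx for x ≥ 2: 0.62, 0.3, 0.14, 0.03, 0 → sum = 1.09
V_2 = 1.09 / l_2 = 1.09 / 0.31 = 3.516129… → 3.52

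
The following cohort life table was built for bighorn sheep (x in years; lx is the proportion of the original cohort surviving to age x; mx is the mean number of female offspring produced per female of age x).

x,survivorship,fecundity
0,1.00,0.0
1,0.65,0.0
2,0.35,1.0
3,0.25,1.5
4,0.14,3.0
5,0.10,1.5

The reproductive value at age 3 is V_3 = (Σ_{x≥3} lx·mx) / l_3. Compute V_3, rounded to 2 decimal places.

3.78

lx·mx for x ≥ 3: 0.375, 0.42, 0.15 → sum = 0.945
V_3 = 0.945 / l_3 = 0.945 / 0.25 = 3.78 → 3.78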